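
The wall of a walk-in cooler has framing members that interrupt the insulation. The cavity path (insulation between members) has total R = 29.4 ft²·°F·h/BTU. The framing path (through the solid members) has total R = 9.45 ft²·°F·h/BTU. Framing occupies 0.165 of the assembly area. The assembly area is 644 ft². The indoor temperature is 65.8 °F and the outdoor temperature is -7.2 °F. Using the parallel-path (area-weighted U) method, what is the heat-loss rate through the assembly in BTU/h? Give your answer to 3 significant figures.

U_eff = 0.835/29.4 + 0.165/9.45 = 0.0284 + 0.01746 = 0.04586
R_eff = 1/U_eff = 21.8 ft²·°F·h/BTU
Q = 644 × (65.8 − (-7.2)) / 21.8 = 2156 BTU/h

2160 BTU/h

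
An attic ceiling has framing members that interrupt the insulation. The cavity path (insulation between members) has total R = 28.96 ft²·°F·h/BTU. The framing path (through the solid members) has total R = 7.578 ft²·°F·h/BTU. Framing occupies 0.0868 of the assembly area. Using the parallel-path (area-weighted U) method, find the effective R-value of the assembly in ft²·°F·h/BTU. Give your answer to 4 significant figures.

23.26 ft²·°F·h/BTU

U_eff = 0.9132/28.96 + 0.0868/7.578 = 0.031533 + 0.011454 = 0.042987
R_eff = 1/U_eff = 23.263 ft²·°F·h/BTU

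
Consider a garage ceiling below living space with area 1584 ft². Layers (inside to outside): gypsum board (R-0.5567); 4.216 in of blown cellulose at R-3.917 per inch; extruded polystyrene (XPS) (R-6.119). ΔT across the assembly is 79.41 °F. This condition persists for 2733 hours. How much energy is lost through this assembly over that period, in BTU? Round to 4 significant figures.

14820000 BTU

4.216 × 3.917 = 16.514
R_total = 0.5567 + 16.514 + 6.119 = 23.19 ft²·°F·h/BTU
Q = 1584 × 79.41 / 23.19 = 5424.2 BTU/h
E = 5424.2 × 2733 = 14824000 BTU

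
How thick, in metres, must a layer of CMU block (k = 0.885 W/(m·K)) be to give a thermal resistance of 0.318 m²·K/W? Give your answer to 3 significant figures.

L = R·k = 0.318 × 0.885 = 0.2814 m

0.281 m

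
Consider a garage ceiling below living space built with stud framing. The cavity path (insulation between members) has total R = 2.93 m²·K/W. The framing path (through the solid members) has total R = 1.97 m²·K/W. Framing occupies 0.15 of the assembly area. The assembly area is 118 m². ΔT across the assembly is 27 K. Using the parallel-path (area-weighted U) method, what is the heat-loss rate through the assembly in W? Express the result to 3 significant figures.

U_eff = 0.85/2.93 + 0.15/1.97 = 0.2901 + 0.07614 = 0.3662
R_eff = 1/U_eff = 2.73 m²·K/W
Q = 118 × 27 / 2.73 = 1167 W

1170 W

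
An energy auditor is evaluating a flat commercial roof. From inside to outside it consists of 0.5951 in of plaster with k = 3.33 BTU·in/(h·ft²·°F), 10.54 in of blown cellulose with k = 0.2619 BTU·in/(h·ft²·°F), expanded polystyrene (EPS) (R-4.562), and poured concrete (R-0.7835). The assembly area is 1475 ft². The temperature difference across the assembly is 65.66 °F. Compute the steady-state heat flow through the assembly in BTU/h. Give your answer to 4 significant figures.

2116 BTU/h

0.5951/3.33 = 0.17871
10.54/0.2619 = 40.244
R_total = 0.17871 + 40.244 + 4.562 + 0.7835 = 45.769 ft²·°F·h/BTU
Q = A·ΔT/R = 1475 × 65.66 / 45.769 = 2116 BTU/h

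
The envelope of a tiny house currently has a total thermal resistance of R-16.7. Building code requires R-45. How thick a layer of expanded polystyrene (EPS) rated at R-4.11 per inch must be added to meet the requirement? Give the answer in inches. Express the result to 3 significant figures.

6.89 in

ΔR = 45 − 16.7 = 28.3 ft²·°F·h/BTU
L = ΔR / (R/in) = 28.3/4.11 = 6.886 in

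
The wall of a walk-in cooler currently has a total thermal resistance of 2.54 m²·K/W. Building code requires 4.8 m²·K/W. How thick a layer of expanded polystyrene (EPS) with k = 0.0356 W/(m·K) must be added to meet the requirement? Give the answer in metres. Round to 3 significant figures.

ΔR = 4.8 − 2.54 = 2.26 m²·K/W
L = ΔR × k = 2.26 × 0.0356 = 0.08046 m

0.0805 m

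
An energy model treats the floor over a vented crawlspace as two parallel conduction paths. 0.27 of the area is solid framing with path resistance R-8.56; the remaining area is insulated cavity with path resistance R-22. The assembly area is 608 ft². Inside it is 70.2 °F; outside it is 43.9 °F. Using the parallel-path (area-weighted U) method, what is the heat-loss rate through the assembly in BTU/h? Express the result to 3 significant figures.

1030 BTU/h

U_eff = 0.73/22 + 0.27/8.56 = 0.03318 + 0.03154 = 0.06472
R_eff = 1/U_eff = 15.45 ft²·°F·h/BTU
Q = 608 × (70.2 − 43.9) / 15.45 = 1035 BTU/h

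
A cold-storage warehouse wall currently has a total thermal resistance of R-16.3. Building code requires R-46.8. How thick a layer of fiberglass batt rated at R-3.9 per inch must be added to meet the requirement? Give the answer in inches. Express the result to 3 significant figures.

7.82 in

ΔR = 46.8 − 16.3 = 30.5 ft²·°F·h/BTU
L = ΔR / (R/in) = 30.5/3.9 = 7.821 in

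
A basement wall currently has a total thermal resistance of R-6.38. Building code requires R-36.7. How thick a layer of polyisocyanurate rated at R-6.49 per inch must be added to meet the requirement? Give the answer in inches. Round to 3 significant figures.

4.67 in

ΔR = 36.7 − 6.38 = 30.32 ft²·°F·h/BTU
L = ΔR / (R/in) = 30.32/6.49 = 4.672 in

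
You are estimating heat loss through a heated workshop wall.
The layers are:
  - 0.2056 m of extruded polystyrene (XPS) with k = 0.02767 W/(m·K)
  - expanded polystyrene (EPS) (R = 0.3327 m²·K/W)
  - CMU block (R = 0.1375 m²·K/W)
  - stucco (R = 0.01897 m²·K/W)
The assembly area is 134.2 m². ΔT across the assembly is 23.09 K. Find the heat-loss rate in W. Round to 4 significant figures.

391.3 W

0.2056/0.02767 = 7.4304
R_total = 7.4304 + 0.3327 + 0.1375 + 0.01897 = 7.9196 m²·K/W
Q = A·ΔT/R = 134.2 × 23.09 / 7.9196 = 391.27 W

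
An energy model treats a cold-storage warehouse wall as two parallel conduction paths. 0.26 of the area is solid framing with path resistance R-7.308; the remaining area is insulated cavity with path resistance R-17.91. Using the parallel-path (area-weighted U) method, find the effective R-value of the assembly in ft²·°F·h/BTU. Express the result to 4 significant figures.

13.00 ft²·°F·h/BTU

U_eff = 0.74/17.91 + 0.26/7.308 = 0.041318 + 0.035577 = 0.076895
R_eff = 1/U_eff = 13.005 ft²·°F·h/BTU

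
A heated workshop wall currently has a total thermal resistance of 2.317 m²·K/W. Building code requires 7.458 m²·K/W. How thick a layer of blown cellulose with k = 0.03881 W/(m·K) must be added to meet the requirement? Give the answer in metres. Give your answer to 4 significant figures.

0.1995 m

ΔR = 7.458 − 2.317 = 5.141 m²·K/W
L = ΔR × k = 5.141 × 0.03881 = 0.19952 m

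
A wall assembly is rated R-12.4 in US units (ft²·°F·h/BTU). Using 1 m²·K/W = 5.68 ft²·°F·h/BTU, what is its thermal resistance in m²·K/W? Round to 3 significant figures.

2.18 m²·K/W

R_SI = 12.4/5.68 = 2.183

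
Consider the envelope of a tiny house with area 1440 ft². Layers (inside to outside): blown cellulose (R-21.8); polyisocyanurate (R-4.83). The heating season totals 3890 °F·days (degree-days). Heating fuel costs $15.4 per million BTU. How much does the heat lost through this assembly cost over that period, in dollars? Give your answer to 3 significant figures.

77.7 dollars

R_total = 21.8 + 4.83 = 26.63 ft²·°F·h/BTU
E = A × HDD × 24 / R = 1440 × 3890 × 24 / 26.63 = 5048000 BTU
Cost = 5048000/10⁶ × 15.4 = $77.75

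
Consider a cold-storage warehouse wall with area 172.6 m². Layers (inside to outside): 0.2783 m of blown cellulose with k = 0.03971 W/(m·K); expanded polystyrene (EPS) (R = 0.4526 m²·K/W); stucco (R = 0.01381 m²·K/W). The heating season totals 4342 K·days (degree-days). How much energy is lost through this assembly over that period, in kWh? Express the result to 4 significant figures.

2406 kWh

0.2783/0.03971 = 7.0083
R_total = 7.0083 + 0.4526 + 0.01381 = 7.4747 m²·K/W
E = A × HDD × 24 / R / 1000 = 172.6 × 4342 × 24 / 7.4747 / 1000 = 2406.3 kWh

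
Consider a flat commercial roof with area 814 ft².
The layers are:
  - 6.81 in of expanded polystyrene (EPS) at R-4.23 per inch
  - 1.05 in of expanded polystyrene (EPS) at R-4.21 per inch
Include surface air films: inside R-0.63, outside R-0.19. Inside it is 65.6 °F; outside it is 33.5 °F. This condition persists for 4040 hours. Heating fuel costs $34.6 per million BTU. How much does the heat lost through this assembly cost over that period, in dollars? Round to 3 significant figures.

6.81 × 4.23 = 28.81
1.05 × 4.21 = 4.421
R_total = 0.63 + 28.81 + 4.421 + 0.19 = 34.05 ft²·°F·h/BTU
Q = 814 × (65.6 − 33.5) / 34.05 = 767.5 BTU/h
E = 767.5 × 4040 = 3101000 BTU
Cost = 3101000/10⁶ × 34.6 = $107.3

107 dollars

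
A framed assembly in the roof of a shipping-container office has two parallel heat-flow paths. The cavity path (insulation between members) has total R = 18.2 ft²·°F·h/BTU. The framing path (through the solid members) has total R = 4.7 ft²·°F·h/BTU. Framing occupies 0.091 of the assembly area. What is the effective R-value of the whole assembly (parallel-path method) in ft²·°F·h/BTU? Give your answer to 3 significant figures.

14.4 ft²·°F·h/BTU

U_eff = 0.909/18.2 + 0.091/4.7 = 0.04995 + 0.01936 = 0.06931
R_eff = 1/U_eff = 14.43 ft²·°F·h/BTU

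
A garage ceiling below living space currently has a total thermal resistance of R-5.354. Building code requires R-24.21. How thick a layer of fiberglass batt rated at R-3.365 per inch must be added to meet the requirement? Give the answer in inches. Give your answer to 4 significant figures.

ΔR = 24.21 − 5.354 = 18.856 ft²·°F·h/BTU
L = ΔR / (R/in) = 18.856/3.365 = 5.6036 in

5.604 in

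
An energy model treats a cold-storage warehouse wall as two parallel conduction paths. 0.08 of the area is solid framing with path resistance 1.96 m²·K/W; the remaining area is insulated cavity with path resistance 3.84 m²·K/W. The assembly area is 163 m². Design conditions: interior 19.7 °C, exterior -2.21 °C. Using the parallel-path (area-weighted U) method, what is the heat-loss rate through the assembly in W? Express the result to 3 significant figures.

U_eff = 0.92/3.84 + 0.08/1.96 = 0.2396 + 0.04082 = 0.2804
R_eff = 1/U_eff = 3.566 m²·K/W
Q = 163 × (19.7 − (-2.21)) / 3.566 = 1001 W

1000 W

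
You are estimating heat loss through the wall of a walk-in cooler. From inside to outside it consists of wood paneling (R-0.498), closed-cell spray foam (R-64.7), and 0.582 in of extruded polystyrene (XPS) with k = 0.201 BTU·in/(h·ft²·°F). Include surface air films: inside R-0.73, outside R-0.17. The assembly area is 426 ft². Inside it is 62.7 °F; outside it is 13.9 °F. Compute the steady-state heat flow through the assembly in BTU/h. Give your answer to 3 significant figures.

301 BTU/h

0.582/0.201 = 2.896
R_total = 0.73 + 0.498 + 64.7 + 2.896 + 0.17 = 68.99 ft²·°F·h/BTU
Q = A·ΔT/R = 426 × (62.7 − 13.9) / 68.99 = 301.3 BTU/h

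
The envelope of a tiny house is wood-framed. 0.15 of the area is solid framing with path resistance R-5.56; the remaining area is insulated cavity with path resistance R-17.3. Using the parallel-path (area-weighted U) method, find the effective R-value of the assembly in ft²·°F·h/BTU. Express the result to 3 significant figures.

13.1 ft²·°F·h/BTU

U_eff = 0.85/17.3 + 0.15/5.56 = 0.04913 + 0.02698 = 0.07611
R_eff = 1/U_eff = 13.14 ft²·°F·h/BTU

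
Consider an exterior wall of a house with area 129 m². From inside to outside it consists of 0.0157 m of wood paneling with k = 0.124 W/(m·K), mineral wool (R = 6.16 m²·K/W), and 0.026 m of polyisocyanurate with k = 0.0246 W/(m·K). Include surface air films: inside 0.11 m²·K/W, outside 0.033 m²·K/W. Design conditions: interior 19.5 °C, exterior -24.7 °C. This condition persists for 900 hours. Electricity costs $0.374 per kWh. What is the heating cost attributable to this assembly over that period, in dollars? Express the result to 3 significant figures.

0.0157/0.124 = 0.1266
0.026/0.0246 = 1.057
R_total = 0.11 + 0.1266 + 6.16 + 1.057 + 0.033 = 7.487 m²·K/W
Q = 129 × (19.5 − (-24.7)) / 7.487 = 761.6 W
E = 761.6 W × 900 h / 1000 = 685.4 kWh
Cost = 685.4 × 0.374 = $256.4

256 dollars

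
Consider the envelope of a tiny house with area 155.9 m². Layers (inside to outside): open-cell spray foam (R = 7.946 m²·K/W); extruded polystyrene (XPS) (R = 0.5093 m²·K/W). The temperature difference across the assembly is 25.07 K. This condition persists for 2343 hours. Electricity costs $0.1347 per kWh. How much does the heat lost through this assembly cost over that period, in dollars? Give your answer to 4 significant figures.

R_total = 7.946 + 0.5093 = 8.4553 m²·K/W
Q = 155.9 × 25.07 / 8.4553 = 462.24 W
E = 462.24 W × 2343 h / 1000 = 1083 kWh
Cost = 1083 × 0.1347 = $145.89

145.9 dollars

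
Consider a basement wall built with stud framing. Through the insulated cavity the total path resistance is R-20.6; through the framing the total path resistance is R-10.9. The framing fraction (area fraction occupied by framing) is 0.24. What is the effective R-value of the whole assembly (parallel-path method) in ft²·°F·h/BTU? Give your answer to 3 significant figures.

U_eff = 0.76/20.6 + 0.24/10.9 = 0.03689 + 0.02202 = 0.05891
R_eff = 1/U_eff = 16.97 ft²·°F·h/BTU

17.0 ft²·°F·h/BTU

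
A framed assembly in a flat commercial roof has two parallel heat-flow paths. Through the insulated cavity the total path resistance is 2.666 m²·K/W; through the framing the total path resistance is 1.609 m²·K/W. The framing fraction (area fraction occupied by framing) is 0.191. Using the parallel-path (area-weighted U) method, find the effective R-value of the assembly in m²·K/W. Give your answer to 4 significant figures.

2.369 m²·K/W

U_eff = 0.809/2.666 + 0.191/1.609 = 0.30345 + 0.11871 = 0.42216
R_eff = 1/U_eff = 2.3688 m²·K/W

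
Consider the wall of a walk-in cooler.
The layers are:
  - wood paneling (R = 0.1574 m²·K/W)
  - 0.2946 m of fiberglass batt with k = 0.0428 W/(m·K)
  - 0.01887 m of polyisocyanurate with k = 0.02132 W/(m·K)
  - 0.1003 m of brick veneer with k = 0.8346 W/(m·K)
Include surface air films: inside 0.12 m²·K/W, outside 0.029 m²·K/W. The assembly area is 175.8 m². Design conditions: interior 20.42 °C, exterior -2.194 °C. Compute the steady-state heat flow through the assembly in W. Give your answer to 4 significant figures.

0.2946/0.0428 = 6.8832
0.01887/0.02132 = 0.88508
0.1003/0.8346 = 0.12018
R_total = 0.12 + 0.1574 + 6.8832 + 0.88508 + 0.12018 + 0.029 = 8.1948 m²·K/W
Q = A·ΔT/R = 175.8 × (20.42 − (-2.194)) / 8.1948 = 485.13 W

485.1 W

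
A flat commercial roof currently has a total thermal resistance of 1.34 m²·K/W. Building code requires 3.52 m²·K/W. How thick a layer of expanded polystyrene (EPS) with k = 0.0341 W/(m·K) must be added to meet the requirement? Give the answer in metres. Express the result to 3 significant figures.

ΔR = 3.52 − 1.34 = 2.18 m²·K/W
L = ΔR × k = 2.18 × 0.0341 = 0.07434 m

0.0743 m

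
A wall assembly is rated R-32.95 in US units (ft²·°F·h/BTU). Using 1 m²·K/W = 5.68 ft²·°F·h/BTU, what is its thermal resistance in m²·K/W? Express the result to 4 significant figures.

5.801 m²·K/W

R_SI = 32.95/5.68 = 5.8011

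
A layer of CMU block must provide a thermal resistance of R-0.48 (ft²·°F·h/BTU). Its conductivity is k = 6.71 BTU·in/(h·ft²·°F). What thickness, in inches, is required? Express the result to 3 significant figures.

3.22 in

L = R × k = 0.48 × 6.71 = 3.221 in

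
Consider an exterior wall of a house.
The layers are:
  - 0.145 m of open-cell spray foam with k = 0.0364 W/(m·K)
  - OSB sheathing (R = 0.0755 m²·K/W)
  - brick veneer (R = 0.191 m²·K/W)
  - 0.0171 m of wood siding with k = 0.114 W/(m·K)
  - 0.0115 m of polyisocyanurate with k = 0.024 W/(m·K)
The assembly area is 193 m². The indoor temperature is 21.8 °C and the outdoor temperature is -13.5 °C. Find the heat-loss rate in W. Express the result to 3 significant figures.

0.145/0.0364 = 3.984
0.0171/0.114 = 0.15
0.0115/0.024 = 0.4792
R_total = 3.984 + 0.0755 + 0.191 + 0.15 + 0.4792 = 4.879 m²·K/W
Q = A·ΔT/R = 193 × (21.8 − (-13.5)) / 4.879 = 1396 W

1400 W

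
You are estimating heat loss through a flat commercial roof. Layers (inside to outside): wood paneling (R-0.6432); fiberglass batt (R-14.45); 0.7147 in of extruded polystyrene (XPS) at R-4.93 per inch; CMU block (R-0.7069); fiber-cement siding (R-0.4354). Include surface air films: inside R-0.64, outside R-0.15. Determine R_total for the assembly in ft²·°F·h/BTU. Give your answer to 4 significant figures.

0.7147 × 4.93 = 3.5235
R_total = 0.64 + 0.6432 + 14.45 + 3.5235 + 0.7069 + 0.4354 + 0.15 = 20.549 ft²·°F·h/BTU

20.55 ft²·°F·h/BTU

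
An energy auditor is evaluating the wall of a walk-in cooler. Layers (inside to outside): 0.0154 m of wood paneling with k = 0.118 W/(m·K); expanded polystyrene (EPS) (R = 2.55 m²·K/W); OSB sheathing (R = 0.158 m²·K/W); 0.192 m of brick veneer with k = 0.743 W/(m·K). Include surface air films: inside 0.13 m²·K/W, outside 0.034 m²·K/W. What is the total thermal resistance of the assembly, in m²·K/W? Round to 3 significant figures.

0.0154/0.118 = 0.1305
0.192/0.743 = 0.2584
R_total = 0.13 + 0.1305 + 2.55 + 0.158 + 0.2584 + 0.034 = 3.261 m²·K/W

3.26 m²·K/W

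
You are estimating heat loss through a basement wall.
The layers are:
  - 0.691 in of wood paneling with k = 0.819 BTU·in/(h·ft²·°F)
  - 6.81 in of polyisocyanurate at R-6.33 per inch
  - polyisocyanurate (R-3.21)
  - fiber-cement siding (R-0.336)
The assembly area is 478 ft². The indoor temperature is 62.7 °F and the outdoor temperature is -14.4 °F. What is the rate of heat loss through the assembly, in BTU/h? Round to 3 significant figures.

776 BTU/h

0.691/0.819 = 0.8437
6.81 × 6.33 = 43.11
R_total = 0.8437 + 43.11 + 3.21 + 0.336 = 47.5 ft²·°F·h/BTU
Q = A·ΔT/R = 478 × (62.7 − (-14.4)) / 47.5 = 775.9 BTU/h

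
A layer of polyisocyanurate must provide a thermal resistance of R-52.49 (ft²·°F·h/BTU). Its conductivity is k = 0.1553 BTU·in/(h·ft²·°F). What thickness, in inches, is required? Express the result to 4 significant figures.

L = R × k = 52.49 × 0.1553 = 8.1517 in

8.152 in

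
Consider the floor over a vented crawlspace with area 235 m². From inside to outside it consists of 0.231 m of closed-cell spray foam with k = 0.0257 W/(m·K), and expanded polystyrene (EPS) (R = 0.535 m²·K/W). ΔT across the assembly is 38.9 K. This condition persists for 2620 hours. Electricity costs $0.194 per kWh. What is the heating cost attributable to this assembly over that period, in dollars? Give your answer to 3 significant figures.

0.231/0.0257 = 8.988
R_total = 8.988 + 0.535 = 9.523 m²·K/W
Q = 235 × 38.9 / 9.523 = 959.9 W
E = 959.9 W × 2620 h / 1000 = 2515 kWh
Cost = 2515 × 0.194 = $487.9

488 dollars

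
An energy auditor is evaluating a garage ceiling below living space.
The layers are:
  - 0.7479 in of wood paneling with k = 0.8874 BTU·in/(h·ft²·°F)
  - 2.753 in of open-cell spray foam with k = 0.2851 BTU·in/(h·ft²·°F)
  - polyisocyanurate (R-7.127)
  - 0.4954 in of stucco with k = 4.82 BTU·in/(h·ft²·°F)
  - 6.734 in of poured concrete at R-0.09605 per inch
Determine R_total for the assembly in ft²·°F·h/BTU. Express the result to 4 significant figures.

18.38 ft²·°F·h/BTU

0.7479/0.8874 = 0.8428
2.753/0.2851 = 9.6563
0.4954/4.82 = 0.10278
6.734 × 0.09605 = 0.6468
R_total = 0.8428 + 9.6563 + 7.127 + 0.10278 + 0.6468 = 18.376 ft²·°F·h/BTU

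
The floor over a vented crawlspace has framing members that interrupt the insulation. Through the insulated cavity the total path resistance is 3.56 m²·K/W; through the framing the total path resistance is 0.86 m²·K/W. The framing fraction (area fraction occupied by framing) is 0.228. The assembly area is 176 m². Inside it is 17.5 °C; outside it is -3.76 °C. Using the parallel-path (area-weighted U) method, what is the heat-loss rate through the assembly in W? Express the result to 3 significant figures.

U_eff = 0.772/3.56 + 0.228/0.86 = 0.2169 + 0.2651 = 0.482
R_eff = 1/U_eff = 2.075 m²·K/W
Q = 176 × (17.5 − (-3.76)) / 2.075 = 1803 W

1800 W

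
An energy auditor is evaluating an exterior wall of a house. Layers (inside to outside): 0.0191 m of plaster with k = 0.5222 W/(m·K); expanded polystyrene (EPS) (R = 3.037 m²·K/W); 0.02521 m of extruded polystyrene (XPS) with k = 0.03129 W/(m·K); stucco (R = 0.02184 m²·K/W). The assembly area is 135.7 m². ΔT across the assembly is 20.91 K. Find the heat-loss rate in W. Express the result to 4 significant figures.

727.4 W

0.0191/0.5222 = 0.036576
0.02521/0.03129 = 0.80569
R_total = 0.036576 + 3.037 + 0.80569 + 0.02184 = 3.9011 m²·K/W
Q = A·ΔT/R = 135.7 × 20.91 / 3.9011 = 727.35 W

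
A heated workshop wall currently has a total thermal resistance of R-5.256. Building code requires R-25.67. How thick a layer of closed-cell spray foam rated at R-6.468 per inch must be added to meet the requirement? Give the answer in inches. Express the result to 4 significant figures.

ΔR = 25.67 − 5.256 = 20.414 ft²·°F·h/BTU
L = ΔR / (R/in) = 20.414/6.468 = 3.1562 in

3.156 in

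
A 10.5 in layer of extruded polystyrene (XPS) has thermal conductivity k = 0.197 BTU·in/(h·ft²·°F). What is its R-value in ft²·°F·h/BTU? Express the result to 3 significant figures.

53.3 ft²·°F·h/BTU

R = L/k = 10.5/0.197 = 53.3 ft²·°F·h/BTU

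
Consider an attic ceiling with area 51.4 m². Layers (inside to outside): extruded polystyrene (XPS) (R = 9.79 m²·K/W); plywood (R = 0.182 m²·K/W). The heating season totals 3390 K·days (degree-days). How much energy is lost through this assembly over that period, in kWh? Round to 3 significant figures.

R_total = 9.79 + 0.182 = 9.972 m²·K/W
E = A × HDD × 24 / R / 1000 = 51.4 × 3390 × 24 / 9.972 / 1000 = 419.4 kWh

419 kWh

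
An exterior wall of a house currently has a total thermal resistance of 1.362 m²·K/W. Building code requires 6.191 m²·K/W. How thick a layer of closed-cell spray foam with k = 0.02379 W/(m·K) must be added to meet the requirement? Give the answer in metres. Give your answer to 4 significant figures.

ΔR = 6.191 − 1.362 = 4.829 m²·K/W
L = ΔR × k = 4.829 × 0.02379 = 0.11488 m

0.1149 m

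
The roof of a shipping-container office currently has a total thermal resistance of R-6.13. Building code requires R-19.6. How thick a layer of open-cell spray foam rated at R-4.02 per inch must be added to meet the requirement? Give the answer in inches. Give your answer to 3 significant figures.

ΔR = 19.6 − 6.13 = 13.47 ft²·°F·h/BTU
L = ΔR / (R/in) = 13.47/4.02 = 3.351 in

3.35 in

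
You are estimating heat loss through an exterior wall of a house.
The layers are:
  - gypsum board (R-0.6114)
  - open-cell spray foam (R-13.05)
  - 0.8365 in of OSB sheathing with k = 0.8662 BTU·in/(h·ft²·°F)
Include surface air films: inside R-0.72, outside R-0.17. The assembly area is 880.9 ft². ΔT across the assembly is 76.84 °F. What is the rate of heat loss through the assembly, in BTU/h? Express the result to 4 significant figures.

4362 BTU/h

0.8365/0.8662 = 0.96571
R_total = 0.72 + 0.6114 + 13.05 + 0.96571 + 0.17 = 15.517 ft²·°F·h/BTU
Q = A·ΔT/R = 880.9 × 76.84 / 15.517 = 4362.2 BTU/h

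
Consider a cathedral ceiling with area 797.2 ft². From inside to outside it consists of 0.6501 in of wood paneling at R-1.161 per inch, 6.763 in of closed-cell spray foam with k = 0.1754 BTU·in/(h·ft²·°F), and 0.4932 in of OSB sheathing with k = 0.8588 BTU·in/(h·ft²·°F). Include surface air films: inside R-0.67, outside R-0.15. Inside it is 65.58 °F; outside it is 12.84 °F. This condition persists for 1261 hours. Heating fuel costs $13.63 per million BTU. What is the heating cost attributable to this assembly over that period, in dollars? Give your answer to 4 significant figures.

17.75 dollars

0.6501 × 1.161 = 0.75477
6.763/0.1754 = 38.558
0.4932/0.8588 = 0.57429
R_total = 0.67 + 0.75477 + 38.558 + 0.57429 + 0.15 = 40.707 ft²·°F·h/BTU
Q = 797.2 × (65.58 − 12.84) / 40.707 = 1032.9 BTU/h
E = 1032.9 × 1261 = 1302400 BTU
Cost = 1302400/10⁶ × 13.63 = $17.752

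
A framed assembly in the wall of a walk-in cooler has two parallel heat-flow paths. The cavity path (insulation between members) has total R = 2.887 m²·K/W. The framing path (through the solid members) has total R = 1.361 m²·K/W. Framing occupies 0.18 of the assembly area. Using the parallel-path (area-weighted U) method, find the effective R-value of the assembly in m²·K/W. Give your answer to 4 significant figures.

2.402 m²·K/W

U_eff = 0.82/2.887 + 0.18/1.361 = 0.28403 + 0.13226 = 0.41629
R_eff = 1/U_eff = 2.4022 m²·K/W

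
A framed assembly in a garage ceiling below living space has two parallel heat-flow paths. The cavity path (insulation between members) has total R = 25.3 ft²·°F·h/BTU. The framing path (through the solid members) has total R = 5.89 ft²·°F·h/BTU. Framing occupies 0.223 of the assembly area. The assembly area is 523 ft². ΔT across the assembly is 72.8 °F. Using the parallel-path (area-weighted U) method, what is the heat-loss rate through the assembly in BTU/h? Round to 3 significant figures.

U_eff = 0.777/25.3 + 0.223/5.89 = 0.03071 + 0.03786 = 0.06857
R_eff = 1/U_eff = 14.58 ft²·°F·h/BTU
Q = 523 × 72.8 / 14.58 = 2611 BTU/h

2610 BTU/h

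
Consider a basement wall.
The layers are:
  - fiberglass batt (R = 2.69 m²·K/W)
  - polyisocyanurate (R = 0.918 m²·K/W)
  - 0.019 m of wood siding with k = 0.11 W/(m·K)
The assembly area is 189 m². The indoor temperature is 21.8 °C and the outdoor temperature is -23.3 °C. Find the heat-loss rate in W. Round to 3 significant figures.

2250 W

0.019/0.11 = 0.1727
R_total = 2.69 + 0.918 + 0.1727 = 3.781 m²·K/W
Q = A·ΔT/R = 189 × (21.8 − (-23.3)) / 3.781 = 2255 W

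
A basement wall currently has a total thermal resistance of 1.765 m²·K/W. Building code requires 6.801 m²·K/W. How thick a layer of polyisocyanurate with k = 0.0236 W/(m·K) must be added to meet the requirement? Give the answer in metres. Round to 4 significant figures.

ΔR = 6.801 − 1.765 = 5.036 m²·K/W
L = ΔR × k = 5.036 × 0.0236 = 0.11885 m

0.1188 m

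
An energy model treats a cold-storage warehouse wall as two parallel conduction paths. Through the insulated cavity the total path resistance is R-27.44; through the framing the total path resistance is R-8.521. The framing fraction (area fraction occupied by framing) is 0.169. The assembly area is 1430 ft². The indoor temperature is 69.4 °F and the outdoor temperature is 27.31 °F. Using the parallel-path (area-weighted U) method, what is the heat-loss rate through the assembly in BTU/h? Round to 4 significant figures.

U_eff = 0.831/27.44 + 0.169/8.521 = 0.030284 + 0.019833 = 0.050118
R_eff = 1/U_eff = 19.953 ft²·°F·h/BTU
Q = 1430 × (69.4 − 27.31) / 19.953 = 3016.5 BTU/h

3017 BTU/h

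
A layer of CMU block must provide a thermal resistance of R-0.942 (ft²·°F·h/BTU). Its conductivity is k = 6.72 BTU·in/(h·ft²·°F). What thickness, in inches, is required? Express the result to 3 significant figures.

6.33 in

L = R × k = 0.942 × 6.72 = 6.33 in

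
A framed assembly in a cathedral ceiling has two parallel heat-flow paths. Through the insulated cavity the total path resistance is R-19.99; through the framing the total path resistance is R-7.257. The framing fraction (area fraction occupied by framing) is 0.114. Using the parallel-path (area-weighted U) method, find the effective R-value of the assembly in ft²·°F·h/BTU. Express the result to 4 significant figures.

16.66 ft²·°F·h/BTU

U_eff = 0.886/19.99 + 0.114/7.257 = 0.044322 + 0.015709 = 0.060031
R_eff = 1/U_eff = 16.658 ft²·°F·h/BTU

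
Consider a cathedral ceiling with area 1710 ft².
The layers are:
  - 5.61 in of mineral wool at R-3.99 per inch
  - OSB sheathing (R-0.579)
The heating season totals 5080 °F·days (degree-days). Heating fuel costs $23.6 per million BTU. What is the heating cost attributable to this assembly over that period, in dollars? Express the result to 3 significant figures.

214 dollars

5.61 × 3.99 = 22.38
R_total = 22.38 + 0.579 = 22.96 ft²·°F·h/BTU
E = A × HDD × 24 / R = 1710 × 5080 × 24 / 22.96 = 9079000 BTU
Cost = 9079000/10⁶ × 23.6 = $214.3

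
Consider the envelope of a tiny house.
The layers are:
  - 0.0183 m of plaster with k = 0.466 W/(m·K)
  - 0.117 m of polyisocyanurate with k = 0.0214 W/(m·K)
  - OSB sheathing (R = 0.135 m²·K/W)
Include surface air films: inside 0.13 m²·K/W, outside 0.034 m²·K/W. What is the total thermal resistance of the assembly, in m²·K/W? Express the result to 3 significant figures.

5.81 m²·K/W

0.0183/0.466 = 0.03927
0.117/0.0214 = 5.467
R_total = 0.13 + 0.03927 + 5.467 + 0.135 + 0.034 = 5.806 m²·K/W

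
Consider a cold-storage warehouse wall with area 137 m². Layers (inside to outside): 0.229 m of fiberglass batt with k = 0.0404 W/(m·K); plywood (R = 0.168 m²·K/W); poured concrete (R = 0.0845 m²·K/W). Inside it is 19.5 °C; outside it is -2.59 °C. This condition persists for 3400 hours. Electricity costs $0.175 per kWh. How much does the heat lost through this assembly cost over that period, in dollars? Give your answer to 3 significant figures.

0.229/0.0404 = 5.668
R_total = 5.668 + 0.168 + 0.0845 = 5.921 m²·K/W
Q = 137 × (19.5 − (-2.59)) / 5.921 = 511.1 W
E = 511.1 W × 3400 h / 1000 = 1738 kWh
Cost = 1738 × 0.175 = $304.1

304 dollars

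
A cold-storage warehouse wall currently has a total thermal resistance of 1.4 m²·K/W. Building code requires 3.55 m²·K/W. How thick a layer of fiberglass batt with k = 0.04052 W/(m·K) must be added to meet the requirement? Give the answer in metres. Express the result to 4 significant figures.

0.08712 m

ΔR = 3.55 − 1.4 = 2.15 m²·K/W
L = ΔR × k = 2.15 × 0.04052 = 0.087118 m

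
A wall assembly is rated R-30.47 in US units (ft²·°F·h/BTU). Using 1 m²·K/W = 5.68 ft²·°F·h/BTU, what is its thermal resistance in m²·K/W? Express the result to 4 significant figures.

R_SI = 30.47/5.68 = 5.3644

5.364 m²·K/W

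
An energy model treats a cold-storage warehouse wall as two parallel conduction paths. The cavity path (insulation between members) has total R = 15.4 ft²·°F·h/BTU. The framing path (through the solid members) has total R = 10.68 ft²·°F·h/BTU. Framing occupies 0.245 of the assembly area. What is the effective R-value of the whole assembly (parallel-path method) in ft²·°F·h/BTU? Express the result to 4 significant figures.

13.90 ft²·°F·h/BTU

U_eff = 0.755/15.4 + 0.245/10.68 = 0.049026 + 0.02294 = 0.071966
R_eff = 1/U_eff = 13.895 ft²·°F·h/BTU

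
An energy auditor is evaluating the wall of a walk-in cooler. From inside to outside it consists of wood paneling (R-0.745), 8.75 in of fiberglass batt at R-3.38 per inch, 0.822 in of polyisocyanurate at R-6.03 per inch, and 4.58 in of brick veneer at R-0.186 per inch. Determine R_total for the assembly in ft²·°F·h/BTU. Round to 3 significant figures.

8.75 × 3.38 = 29.57
0.822 × 6.03 = 4.957
4.58 × 0.186 = 0.8519
R_total = 0.745 + 29.57 + 4.957 + 0.8519 = 36.13 ft²·°F·h/BTU

36.1 ft²·°F·h/BTU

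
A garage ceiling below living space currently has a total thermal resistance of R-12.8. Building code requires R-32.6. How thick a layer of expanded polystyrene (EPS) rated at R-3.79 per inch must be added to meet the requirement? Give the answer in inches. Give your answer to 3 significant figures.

ΔR = 32.6 − 12.8 = 19.8 ft²·°F·h/BTU
L = ΔR / (R/in) = 19.8/3.79 = 5.224 in

5.22 in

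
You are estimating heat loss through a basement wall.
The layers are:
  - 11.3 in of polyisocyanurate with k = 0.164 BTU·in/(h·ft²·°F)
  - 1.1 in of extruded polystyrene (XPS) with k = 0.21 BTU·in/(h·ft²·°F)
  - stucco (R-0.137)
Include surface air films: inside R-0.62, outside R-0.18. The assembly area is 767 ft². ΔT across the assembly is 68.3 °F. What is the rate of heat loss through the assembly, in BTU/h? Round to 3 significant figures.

698 BTU/h

11.3/0.164 = 68.9
1.1/0.21 = 5.238
R_total = 0.62 + 68.9 + 5.238 + 0.137 + 0.18 = 75.08 ft²·°F·h/BTU
Q = A·ΔT/R = 767 × 68.3 / 75.08 = 697.8 BTU/h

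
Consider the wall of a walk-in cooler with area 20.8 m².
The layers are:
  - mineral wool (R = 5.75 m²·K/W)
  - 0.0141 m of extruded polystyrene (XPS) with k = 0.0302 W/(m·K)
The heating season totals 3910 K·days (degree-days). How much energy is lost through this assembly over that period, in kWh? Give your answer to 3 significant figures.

314 kWh

0.0141/0.0302 = 0.4669
R_total = 5.75 + 0.4669 = 6.217 m²·K/W
E = A × HDD × 24 / R / 1000 = 20.8 × 3910 × 24 / 6.217 / 1000 = 314 kWh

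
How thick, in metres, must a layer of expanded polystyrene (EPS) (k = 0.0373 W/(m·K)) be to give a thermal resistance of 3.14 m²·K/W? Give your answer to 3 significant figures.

L = R·k = 3.14 × 0.0373 = 0.1171 m

0.117 m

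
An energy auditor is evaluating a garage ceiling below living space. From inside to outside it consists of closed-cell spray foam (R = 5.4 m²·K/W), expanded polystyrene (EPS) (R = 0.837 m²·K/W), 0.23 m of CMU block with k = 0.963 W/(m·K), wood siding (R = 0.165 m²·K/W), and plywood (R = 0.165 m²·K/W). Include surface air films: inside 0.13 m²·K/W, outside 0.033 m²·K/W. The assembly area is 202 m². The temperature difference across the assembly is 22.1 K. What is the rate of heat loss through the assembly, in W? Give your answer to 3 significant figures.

641 W

0.23/0.963 = 0.2388
R_total = 0.13 + 5.4 + 0.837 + 0.2388 + 0.165 + 0.165 + 0.033 = 6.969 m²·K/W
Q = A·ΔT/R = 202 × 22.1 / 6.969 = 640.6 W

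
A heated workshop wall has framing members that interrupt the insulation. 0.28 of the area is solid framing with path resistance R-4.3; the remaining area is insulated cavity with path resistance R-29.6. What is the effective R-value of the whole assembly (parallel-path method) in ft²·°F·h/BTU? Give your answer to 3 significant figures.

U_eff = 0.72/29.6 + 0.28/4.3 = 0.02432 + 0.06512 = 0.08944
R_eff = 1/U_eff = 11.18 ft²·°F·h/BTU

11.2 ft²·°F·h/BTU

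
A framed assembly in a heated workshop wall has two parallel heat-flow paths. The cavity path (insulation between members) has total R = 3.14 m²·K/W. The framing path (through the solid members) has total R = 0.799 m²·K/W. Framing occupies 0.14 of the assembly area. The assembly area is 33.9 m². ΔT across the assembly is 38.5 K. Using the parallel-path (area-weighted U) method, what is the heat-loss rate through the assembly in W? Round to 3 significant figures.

586 W

U_eff = 0.86/3.14 + 0.14/0.799 = 0.2739 + 0.1752 = 0.4491
R_eff = 1/U_eff = 2.227 m²·K/W
Q = 33.9 × 38.5 / 2.227 = 586.1 W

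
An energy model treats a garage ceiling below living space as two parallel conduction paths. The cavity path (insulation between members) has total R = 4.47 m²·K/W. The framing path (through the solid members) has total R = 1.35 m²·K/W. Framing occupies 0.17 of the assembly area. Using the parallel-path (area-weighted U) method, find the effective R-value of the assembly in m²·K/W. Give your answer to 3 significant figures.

U_eff = 0.83/4.47 + 0.17/1.35 = 0.1857 + 0.1259 = 0.3116
R_eff = 1/U_eff = 3.209 m²·K/W

3.21 m²·K/W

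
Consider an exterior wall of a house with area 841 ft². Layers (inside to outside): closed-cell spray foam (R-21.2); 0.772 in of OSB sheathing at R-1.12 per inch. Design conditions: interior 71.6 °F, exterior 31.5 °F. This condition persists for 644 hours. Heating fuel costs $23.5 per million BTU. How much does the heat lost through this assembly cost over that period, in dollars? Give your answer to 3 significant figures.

23.1 dollars

0.772 × 1.12 = 0.8646
R_total = 21.2 + 0.8646 = 22.06 ft²·°F·h/BTU
Q = 841 × (71.6 − 31.5) / 22.06 = 1528 BTU/h
E = 1528 × 644 = 984300 BTU
Cost = 984300/10⁶ × 23.5 = $23.13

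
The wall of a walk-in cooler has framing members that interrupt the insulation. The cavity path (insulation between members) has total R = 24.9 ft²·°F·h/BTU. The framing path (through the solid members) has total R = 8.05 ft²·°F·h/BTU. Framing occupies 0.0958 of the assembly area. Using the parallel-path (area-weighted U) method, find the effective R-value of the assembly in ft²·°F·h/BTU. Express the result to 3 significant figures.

U_eff = 0.9042/24.9 + 0.0958/8.05 = 0.03631 + 0.0119 = 0.04821
R_eff = 1/U_eff = 20.74 ft²·°F·h/BTU

20.7 ft²·°F·h/BTU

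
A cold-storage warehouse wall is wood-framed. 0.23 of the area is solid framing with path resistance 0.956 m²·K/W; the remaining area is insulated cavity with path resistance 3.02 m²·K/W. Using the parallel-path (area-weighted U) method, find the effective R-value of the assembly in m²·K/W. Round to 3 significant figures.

2.02 m²·K/W

U_eff = 0.77/3.02 + 0.23/0.956 = 0.255 + 0.2406 = 0.4956
R_eff = 1/U_eff = 2.018 m²·K/W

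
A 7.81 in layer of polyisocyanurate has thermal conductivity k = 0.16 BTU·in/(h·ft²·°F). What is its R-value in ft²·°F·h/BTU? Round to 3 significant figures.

R = L/k = 7.81/0.16 = 48.81 ft²·°F·h/BTU

48.8 ft²·°F·h/BTU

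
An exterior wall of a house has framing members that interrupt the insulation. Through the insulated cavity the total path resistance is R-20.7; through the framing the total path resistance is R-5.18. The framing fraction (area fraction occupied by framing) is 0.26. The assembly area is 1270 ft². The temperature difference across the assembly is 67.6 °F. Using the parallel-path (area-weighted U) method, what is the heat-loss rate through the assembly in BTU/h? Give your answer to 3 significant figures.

U_eff = 0.74/20.7 + 0.26/5.18 = 0.03575 + 0.05019 = 0.08594
R_eff = 1/U_eff = 11.64 ft²·°F·h/BTU
Q = 1270 × 67.6 / 11.64 = 7378 BTU/h

7380 BTU/h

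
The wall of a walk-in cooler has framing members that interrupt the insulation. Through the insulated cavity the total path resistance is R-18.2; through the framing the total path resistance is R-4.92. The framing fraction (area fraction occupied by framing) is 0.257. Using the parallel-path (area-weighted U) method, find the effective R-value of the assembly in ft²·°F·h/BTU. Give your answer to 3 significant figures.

U_eff = 0.743/18.2 + 0.257/4.92 = 0.04082 + 0.05224 = 0.09306
R_eff = 1/U_eff = 10.75 ft²·°F·h/BTU

10.7 ft²·°F·h/BTU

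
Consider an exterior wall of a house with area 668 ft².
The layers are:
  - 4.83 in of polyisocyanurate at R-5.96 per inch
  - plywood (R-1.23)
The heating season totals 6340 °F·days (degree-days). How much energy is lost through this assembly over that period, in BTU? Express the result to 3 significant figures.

4.83 × 5.96 = 28.79
R_total = 28.79 + 1.23 = 30.02 ft²·°F·h/BTU
E = A × HDD × 24 / R = 668 × 6340 × 24 / 30.02 = 3386000 BTU

3390000 BTU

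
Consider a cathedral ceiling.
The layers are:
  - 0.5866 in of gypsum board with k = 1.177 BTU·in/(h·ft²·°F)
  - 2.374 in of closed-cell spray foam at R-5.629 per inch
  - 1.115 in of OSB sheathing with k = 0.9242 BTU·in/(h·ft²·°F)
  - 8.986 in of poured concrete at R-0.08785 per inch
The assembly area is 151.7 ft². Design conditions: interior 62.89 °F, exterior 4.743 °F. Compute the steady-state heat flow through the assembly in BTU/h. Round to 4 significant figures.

556.3 BTU/h

0.5866/1.177 = 0.49839
2.374 × 5.629 = 13.363
1.115/0.9242 = 1.2064
8.986 × 0.08785 = 0.78942
R_total = 0.49839 + 13.363 + 1.2064 + 0.78942 = 15.858 ft²·°F·h/BTU
Q = A·ΔT/R = 151.7 × (62.89 − 4.743) / 15.858 = 556.26 BTU/h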